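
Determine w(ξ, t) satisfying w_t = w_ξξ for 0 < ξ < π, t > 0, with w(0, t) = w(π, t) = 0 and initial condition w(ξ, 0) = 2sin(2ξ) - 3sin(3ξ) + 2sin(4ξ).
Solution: Separating variables: w = Σ c_n exp(-n²t) sin(nξ). From w(ξ,0) = 2sin(2ξ) - 3sin(3ξ) + 2sin(4ξ): c_2=2, c_3=-3, c_4=2.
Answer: w(ξ, t) = 2exp(-4t)sin(2ξ) - 3exp(-9t)sin(3ξ) + 2exp(-16t)sin(4ξ)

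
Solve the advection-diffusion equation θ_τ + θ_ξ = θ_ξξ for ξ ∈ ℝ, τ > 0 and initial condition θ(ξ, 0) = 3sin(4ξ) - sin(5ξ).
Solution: Moving frame: η = ξ - τ, σ = τ, θ = u(η,σ), so θ_τ = u_σ - u_η and θ_ξξ = u_ηη.
Hence θ_τ + θ_ξ = u_σ and the PDE becomes the heat equation u_σ = u_ηη on η ∈ ℝ.
Initial data: u(η,0) = θ(η,0) = 3sin(4η) - sin(5η). Each mode sin(nη) decays as exp(-n²σ) on ℝ, so u(η,σ) = Σ c_n exp(-n²σ) sin(nη) with c_4=3, c_5=-1: u(η,σ) = 3exp(-16σ)sin(4η) - exp(-25σ)sin(5η).
Substituting back: θ(ξ,τ) = u(ξ - τ, τ).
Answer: θ(ξ, τ) = 3exp(-16τ)sin(4ξ - 4τ) - exp(-25τ)sin(5ξ - 5τ)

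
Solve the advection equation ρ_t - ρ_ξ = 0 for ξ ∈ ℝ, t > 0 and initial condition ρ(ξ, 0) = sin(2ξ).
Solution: By characteristics (dξ/dt = -1), ρ(ξ,t) = f(ξ + t) with f = ρ(·, 0).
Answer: ρ(ξ, t) = sin(2t + 2ξ)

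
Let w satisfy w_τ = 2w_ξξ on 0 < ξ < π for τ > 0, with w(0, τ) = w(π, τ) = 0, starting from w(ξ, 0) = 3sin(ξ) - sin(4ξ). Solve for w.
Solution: Separating variables: w = Σ c_n exp(-2n²τ) sin(nξ). From w(ξ,0) = 3sin(ξ) - sin(4ξ): c_1=3, c_4=-1.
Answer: w(ξ, τ) = 3exp(-2τ)sin(ξ) - exp(-32τ)sin(4ξ)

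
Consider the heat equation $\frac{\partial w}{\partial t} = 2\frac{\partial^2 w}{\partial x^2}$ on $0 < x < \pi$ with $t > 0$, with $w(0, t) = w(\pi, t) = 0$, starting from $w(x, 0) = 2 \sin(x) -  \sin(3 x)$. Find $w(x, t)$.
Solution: Separating variables: $w = \sum c_n e^{-2n^2t} \sin(nx)$. From $w(x,0) = 2 \sin(x) - \sin(3 x)$: $c_1=2, c_3=-1$.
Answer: $w(x, t) = 2 e^{-2 t} \sin(x) -  e^{-18 t} \sin(3 x)$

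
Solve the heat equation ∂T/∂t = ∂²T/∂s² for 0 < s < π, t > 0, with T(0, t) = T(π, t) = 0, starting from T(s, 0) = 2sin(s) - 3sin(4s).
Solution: Using separation of variables T = X(s)G(t):
Eigenfunctions: sin(ns), n = 1, 2, 3, ...
General solution: T(s, t) = Σ c_n sin(ns) exp(-n² t)
Matching T(s,0) = 2sin(s) - 3sin(4s) term by term: c_1=2, c_4=-3.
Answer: T(s, t) = 2exp(-t)sin(s) - 3exp(-16t)sin(4s)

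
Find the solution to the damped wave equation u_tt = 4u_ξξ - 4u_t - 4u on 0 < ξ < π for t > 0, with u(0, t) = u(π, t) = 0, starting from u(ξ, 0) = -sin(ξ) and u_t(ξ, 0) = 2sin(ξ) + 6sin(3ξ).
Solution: Substitute u = exp(-2t)w, i.e. w = exp(2t)u.
By the product rule, u_t = exp(-2t)(w_t - 2w), u_tt = exp(-2t)(w_tt - 4w_t + 4w), u_ξξ = exp(-2t)w_ξξ.
Substituting into the PDE and dividing by exp(-2t): w_tt - 4w_t + 4w = 4w_ξξ - 4(w_t - 2w) - 4w.
The lower-order terms cancel, leaving the standard wave equation w_tt = 4w_ξξ.
Initial data for w: w(ξ,0) = u(ξ,0) = -sin(ξ); w_t(ξ,0) = u_t(ξ,0) + 2u(ξ,0) = 6sin(3ξ). The boundary conditions carry over: w(0,t) = w(π,t) = 0.
Solve for w:
  Using separation of variables w = X(ξ)T(t):
  Eigenfunctions: sin(nξ), n = 1, 2, 3, ...
  General solution: w(ξ, t) = Σ [A_n cos(2n t) + B_n sin(2n t)] sin(nξ)
  From w(ξ,0) = -sin(ξ): A_1=-1. From w_t(ξ,0) = 6sin(3ξ), using w_t(ξ,0) = Σ ω_n B_n sin(nξ) with ω_n = 2n: B_3 = 6/6 = 1.
Hence w(ξ,t) = sin(6t)sin(3ξ) - sin(ξ)cos(2t).
Transform back: u(ξ,t) = exp(-2t)w(ξ,t).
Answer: u(ξ, t) = exp(-2t)sin(6t)sin(3ξ) - exp(-2t)sin(ξ)cos(2t)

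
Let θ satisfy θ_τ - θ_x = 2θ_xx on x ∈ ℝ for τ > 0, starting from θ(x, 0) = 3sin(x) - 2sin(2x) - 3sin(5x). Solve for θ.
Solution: Moving frame: η = x + τ, σ = τ, θ = u(η,σ), so θ_τ = u_σ + u_η and θ_xx = u_ηη.
Hence θ_τ - θ_x = u_σ and the PDE becomes the heat equation u_σ = 2u_ηη on η ∈ ℝ.
Initial data: u(η,0) = θ(η,0) = 3sin(η) - 2sin(2η) - 3sin(5η). Each mode sin(nη) decays as exp(-2n²σ) on ℝ, so u(η,σ) = Σ c_n exp(-2n²σ) sin(nη) with c_1=3, c_2=-2, c_5=-3: u(η,σ) = 3exp(-2σ)sin(η) - 2exp(-8σ)sin(2η) - 3exp(-50σ)sin(5η).
Substituting back: θ(x,τ) = u(x + τ, τ).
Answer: θ(x, τ) = 3exp(-2τ)sin(x + τ) - 2exp(-8τ)sin(2x + 2τ) - 3exp(-50τ)sin(5x + 5τ)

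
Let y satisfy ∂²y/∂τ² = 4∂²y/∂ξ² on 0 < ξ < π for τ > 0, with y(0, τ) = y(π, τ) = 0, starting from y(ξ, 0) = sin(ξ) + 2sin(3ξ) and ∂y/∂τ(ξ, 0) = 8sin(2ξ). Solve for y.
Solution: Using separation of variables y = X(ξ)T(τ):
Eigenfunctions: sin(nξ), n = 1, 2, 3, ...
General solution: y(ξ, τ) = Σ [A_n cos(2n τ) + B_n sin(2n τ)] sin(nξ)
From y(ξ,0) = sin(ξ) + 2sin(3ξ): A_1=1, A_3=2. From y_τ(ξ,0) = 8sin(2ξ), using y_τ(ξ,0) = Σ ω_n B_n sin(nξ) with ω_n = 2n: B_2 = 8/4 = 2.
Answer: y(ξ, τ) = sin(ξ)cos(2τ) + 2sin(2ξ)sin(4τ) + 2sin(3ξ)cos(6τ)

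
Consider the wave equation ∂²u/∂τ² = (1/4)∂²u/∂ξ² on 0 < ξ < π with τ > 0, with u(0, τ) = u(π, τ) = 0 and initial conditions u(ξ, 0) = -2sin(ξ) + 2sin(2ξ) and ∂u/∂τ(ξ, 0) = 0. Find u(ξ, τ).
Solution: Separating variables: u = Σ [A_n cos(ω_n τ) + B_n sin(ω_n τ)] sin(nξ), ω_n = n/2. From ICs: A_1=-2, A_2=2.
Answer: u(ξ, τ) = -2sin(ξ)cos(τ/2) + 2sin(2ξ)cos(τ)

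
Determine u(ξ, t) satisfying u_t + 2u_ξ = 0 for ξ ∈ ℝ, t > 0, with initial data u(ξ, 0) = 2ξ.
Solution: By method of characteristics (waves move right with speed 2):
Along characteristics ξ - 2t = const, u is constant, so u(ξ,t) = f(ξ - 2t) with f = u(·, 0).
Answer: u(ξ, t) = -4t + 2ξ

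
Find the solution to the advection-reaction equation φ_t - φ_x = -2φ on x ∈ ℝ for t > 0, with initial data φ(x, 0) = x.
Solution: Substitute φ = exp(-2t)u.
Then φ_t = exp(-2t)(u_t - 2u), φ_x = exp(-2t)u_x; substituting and dividing by exp(-2t), the lower-order terms cancel: u_t - u_x = 0 (standard advection equation).
Data for u: u(x,0) = φ(x,0) = x.
By characteristics (dx/dt = -1), u(x,t) = f(x + t) with f = u(·, 0).
So u(x,t) = t + x, and φ(x,t) = exp(-2t)u(x,t).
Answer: φ(x, t) = texp(-2t) + xexp(-2t)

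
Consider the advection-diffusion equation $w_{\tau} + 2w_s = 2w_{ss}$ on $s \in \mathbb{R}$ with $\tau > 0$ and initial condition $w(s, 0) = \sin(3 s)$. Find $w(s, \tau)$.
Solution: Change to a moving frame: let $\eta = s - 2\tau$, $\sigma = \tau$ and write $w(s,\tau) = u(\eta,\sigma)$.
By the chain rule $w_{\tau} = u_{\sigma} - 2u_{\eta}$, $w_s = u_{\eta}$, $w_{ss} = u_{\eta\eta}$.
Then $w_{\tau} + 2w_s = u_{\sigma}$: the advection term cancels and the PDE becomes the heat equation $u_{\sigma} = 2u_{\eta\eta}$ on $\eta \in \mathbb{R}$.
Initial data: $u(\eta,0) = w(\eta,0) = \sin(3 \eta)$.
On $\eta \in \mathbb{R}$ each mode satisfies $(\sin(n\eta))'' = -n^2 \sin(n\eta)$, so $e^{-2n^2\sigma} \sin(n\eta)$ solves the heat equation; by superposition $u(\eta,\sigma) = \sum c_n e^{-2n^2\sigma} \sin(n\eta)$.
Reading off the coefficients: $c_3=1$, so $u(\eta,\sigma) = e^{-18 \sigma} \sin(3 \eta)$.
Substituting back $\eta = s - 2\tau$, $\sigma = \tau$: $w(s,\tau) = u(s - 2\tau, \tau)$.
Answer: $w(s, \tau) = - e^{-18 \tau} \sin(6 \tau - 3 s)$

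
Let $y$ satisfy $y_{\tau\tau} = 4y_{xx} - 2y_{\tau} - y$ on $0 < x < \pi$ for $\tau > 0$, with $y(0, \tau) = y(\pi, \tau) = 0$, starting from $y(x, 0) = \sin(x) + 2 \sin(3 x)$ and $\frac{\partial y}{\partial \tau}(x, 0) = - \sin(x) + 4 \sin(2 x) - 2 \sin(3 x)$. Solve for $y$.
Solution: Substitute $y = e^{-\tau}u$.
Then $y_{\tau} = e^{-\tau}(u_{\tau} - u)$, $y_{\tau\tau} = e^{-\tau}(u_{\tau\tau} - 2u_{\tau} + u)$, $y_{xx} = e^{-\tau}u_{xx}$; substituting and dividing by $e^{-\tau}$, the lower-order terms cancel: $u_{\tau\tau} = 4u_{xx}$ (standard wave equation).
Data for $u$: $u(x,0) = y(x,0) = \sin(x) + 2 \sin(3 x)$; $u_{\tau}(x,0) = y_{\tau}(x,0) + y(x,0) = 4 \sin(2 x)$. The boundary conditions carry over: $u(0,\tau) = u(\pi,\tau) = 0$.
Separating variables: $u = \sum [A_n \cos(\omega_n \tau) + B_n \sin(\omega_n \tau)] \sin(nx)$, $\omega_n = 2n$. From ICs ($B_n$ = velocity coefficient / $\omega_n$): $A_1=1, A_3=2, B_2=1$.
So $u(x,\tau) = \sin(x) \cos(2 \tau) + \sin(2 x) \sin(4 \tau) + 2 \sin(3 x) \cos(6 \tau)$, and $y(x,\tau) = e^{-\tau}u(x,\tau)$.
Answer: $y(x, \tau) = e^{-\tau} \sin(4 \tau) \sin(2 x) + e^{-\tau} \sin(x) \cos(2 \tau) + 2 e^{-\tau} \sin(3 x) \cos(6 \tau)$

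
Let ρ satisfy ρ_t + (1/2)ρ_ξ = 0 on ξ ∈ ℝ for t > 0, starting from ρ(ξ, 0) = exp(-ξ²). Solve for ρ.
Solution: By characteristics (dξ/dt = 1/2), ρ(ξ,t) = f(ξ - (1/2)t) with f = ρ(·, 0).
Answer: ρ(ξ, t) = exp(-(-t/2 + ξ)²)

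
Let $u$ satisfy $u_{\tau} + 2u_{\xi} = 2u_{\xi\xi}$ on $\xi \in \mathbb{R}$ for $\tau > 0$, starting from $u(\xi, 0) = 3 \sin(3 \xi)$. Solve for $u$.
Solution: Moving frame: $\eta = \xi - 2\tau$, $\sigma = \tau$, $u = w(\eta,\sigma)$, so $u_{\tau} = w_{\sigma} - 2w_{\eta}$ and $u_{\xi\xi} = w_{\eta\eta}$.
Hence $u_{\tau} + 2u_{\xi} = w_{\sigma}$ and the PDE becomes the heat equation $w_{\sigma} = 2w_{\eta\eta}$ on $\eta \in \mathbb{R}$.
Initial data: $w(\eta,0) = u(\eta,0) = 3 \sin(3 \eta)$. Each mode $\sin(n\eta)$ decays as $e^{-2n^2\sigma}$ on $\mathbb{R}$, so $w(\eta,\sigma) = \sum c_n e^{-2n^2\sigma} \sin(n\eta)$ with $c_3=3$: $w(\eta,\sigma) = 3 e^{-18 \sigma} \sin(3 \eta)$.
Substituting back: $u(\xi,\tau) = w(\xi - 2\tau, \tau)$.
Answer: $u(\xi, \tau) = -3 e^{-18 \tau} \sin(6 \tau - 3 \xi)$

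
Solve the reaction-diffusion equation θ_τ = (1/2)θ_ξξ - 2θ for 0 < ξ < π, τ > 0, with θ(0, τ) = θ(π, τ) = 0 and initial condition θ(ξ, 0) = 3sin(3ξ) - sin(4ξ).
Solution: Substitute θ = exp(-2τ)u, i.e. u = exp(2τ)θ.
By the product rule, θ_τ = exp(-2τ)(u_τ - 2u), θ_ξξ = exp(-2τ)u_ξξ.
Substituting into the PDE and dividing by exp(-2τ): u_τ - 2u = (1/2)u_ξξ - 2u.
The lower-order terms cancel, leaving the standard heat equation u_τ = (1/2)u_ξξ.
Initial data for u: u(ξ,0) = θ(ξ,0) = 3sin(3ξ) - sin(4ξ). The boundary conditions carry over: u(0,τ) = u(π,τ) = 0.
Solve for u:
  Using separation of variables u = X(ξ)G(τ):
  Eigenfunctions: sin(nξ), n = 1, 2, 3, ...
  General solution: u(ξ, τ) = Σ c_n sin(nξ) exp(-n² τ/2)
  Matching u(ξ,0) = 3sin(3ξ) - sin(4ξ) term by term: c_3=3, c_4=-1.
Hence u(ξ,τ) = -exp(-8τ)sin(4ξ) + 3exp(-9τ/2)sin(3ξ).
Transform back: θ(ξ,τ) = exp(-2τ)u(ξ,τ).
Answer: θ(ξ, τ) = -exp(-10τ)sin(4ξ) + 3exp(-13τ/2)sin(3ξ)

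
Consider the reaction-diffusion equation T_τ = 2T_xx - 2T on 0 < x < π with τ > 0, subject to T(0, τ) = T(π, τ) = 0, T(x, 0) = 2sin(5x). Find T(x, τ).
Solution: Substitute T = exp(-2τ)u.
Then T_τ = exp(-2τ)(u_τ - 2u), T_xx = exp(-2τ)u_xx; substituting and dividing by exp(-2τ), the lower-order terms cancel: u_τ = 2u_xx (standard heat equation).
Data for u: u(x,0) = T(x,0) = 2sin(5x). The boundary conditions carry over: u(0,τ) = u(π,τ) = 0.
Separating variables: u = Σ c_n exp(-2n²τ) sin(nx). From u(x,0) = 2sin(5x): c_5=2.
So u(x,τ) = 2exp(-50τ)sin(5x), and T(x,τ) = exp(-2τ)u(x,τ).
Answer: T(x, τ) = 2exp(-52τ)sin(5x)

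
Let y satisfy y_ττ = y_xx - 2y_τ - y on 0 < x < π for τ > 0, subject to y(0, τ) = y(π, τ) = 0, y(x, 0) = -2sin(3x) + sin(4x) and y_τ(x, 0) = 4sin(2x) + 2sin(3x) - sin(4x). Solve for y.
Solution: Substitute y = exp(-τ)u.
Then y_τ = exp(-τ)(u_τ - u), y_ττ = exp(-τ)(u_ττ - 2u_τ + u), y_xx = exp(-τ)u_xx; substituting and dividing by exp(-τ), the lower-order terms cancel: u_ττ = u_xx (standard wave equation).
Data for u: u(x,0) = y(x,0) = -2sin(3x) + sin(4x); u_τ(x,0) = y_τ(x,0) + y(x,0) = 4sin(2x). The boundary conditions carry over: u(0,τ) = u(π,τ) = 0.
Separating variables: u = Σ [A_n cos(ω_n τ) + B_n sin(ω_n τ)] sin(nx), ω_n = n. From ICs (B_n = velocity coefficient / ω_n): A_3=-2, A_4=1, B_2=2.
So u(x,τ) = 2sin(2x)sin(2τ) - 2sin(3x)cos(3τ) + sin(4x)cos(4τ), and y(x,τ) = exp(-τ)u(x,τ).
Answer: y(x, τ) = 2exp(-τ)sin(2x)sin(2τ) - 2exp(-τ)sin(3x)cos(3τ) + exp(-τ)sin(4x)cos(4τ)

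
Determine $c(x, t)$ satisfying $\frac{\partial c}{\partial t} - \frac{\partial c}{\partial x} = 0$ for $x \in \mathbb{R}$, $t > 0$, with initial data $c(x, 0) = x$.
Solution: By method of characteristics (waves move left with speed 1):
Along characteristics $x + t =$ const, $c$ is constant, so $c(x,t) = f(x + t)$ with $f = c( \cdot , 0)$.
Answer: $c(x, t) = t + x$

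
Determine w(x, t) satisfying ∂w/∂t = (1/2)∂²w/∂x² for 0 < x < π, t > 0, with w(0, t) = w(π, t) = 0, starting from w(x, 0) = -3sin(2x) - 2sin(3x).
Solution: Using separation of variables w = X(x)T(t):
Eigenfunctions: sin(nx), n = 1, 2, 3, ...
General solution: w(x, t) = Σ c_n sin(nx) exp(-n² t/2)
Matching w(x,0) = -3sin(2x) - 2sin(3x) term by term: c_2=-3, c_3=-2.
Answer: w(x, t) = -3exp(-2t)sin(2x) - 2exp(-9t/2)sin(3x)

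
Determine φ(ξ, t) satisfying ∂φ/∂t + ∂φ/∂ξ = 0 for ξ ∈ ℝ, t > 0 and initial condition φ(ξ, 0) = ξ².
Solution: By method of characteristics (waves move right with speed 1):
Along characteristics ξ - t = const, φ is constant, so φ(ξ,t) = f(ξ - t) with f = φ(·, 0).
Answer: φ(ξ, t) = t² - 2tξ + ξ²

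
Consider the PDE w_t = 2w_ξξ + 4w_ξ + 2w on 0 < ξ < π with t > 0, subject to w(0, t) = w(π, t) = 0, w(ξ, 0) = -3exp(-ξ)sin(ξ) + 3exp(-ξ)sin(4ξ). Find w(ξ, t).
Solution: Substitute w = exp(-ξ)u, i.e. u = exp(ξ)w.
By the product rule, w_ξ = exp(-ξ)(u_ξ - u), w_ξξ = exp(-ξ)(u_ξξ - 2u_ξ + u), w_t = exp(-ξ)u_t.
Substituting into the PDE and dividing by exp(-ξ): u_t = 2(u_ξξ - 2u_ξ + u) + 4(u_ξ - u) + 2u.
The lower-order terms cancel, leaving the standard heat equation u_t = 2u_ξξ.
Initial data for u: u(ξ,0) = exp(ξ)w(ξ,0) = -3sin(ξ) + 3sin(4ξ). The boundary conditions carry over: u(0,t) = u(π,t) = 0.
Solve for u:
  Using separation of variables u = X(ξ)T(t):
  Eigenfunctions: sin(nξ), n = 1, 2, 3, ...
  General solution: u(ξ, t) = Σ c_n sin(nξ) exp(-2n² t)
  Matching u(ξ,0) = -3sin(ξ) + 3sin(4ξ) term by term: c_1=-3, c_4=3.
Hence u(ξ,t) = -3exp(-2t)sin(ξ) + 3exp(-32t)sin(4ξ).
Transform back: w(ξ,t) = exp(-ξ)u(ξ,t).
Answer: w(ξ, t) = -3exp(-2t)exp(-ξ)sin(ξ) + 3exp(-32t)exp(-ξ)sin(4ξ)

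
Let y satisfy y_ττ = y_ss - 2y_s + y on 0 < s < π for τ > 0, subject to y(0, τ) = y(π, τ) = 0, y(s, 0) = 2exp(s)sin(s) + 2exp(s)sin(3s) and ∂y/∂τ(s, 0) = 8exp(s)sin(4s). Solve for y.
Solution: Substitute y = exp(s)u, i.e. u = exp(-s)y.
By the product rule, y_s = exp(s)(u_s + u), y_ss = exp(s)(u_ss + 2u_s + u), y_ττ = exp(s)u_ττ.
Substituting into the PDE and dividing by exp(s): u_ττ = (u_ss + 2u_s + u) - 2(u_s + u) + u.
The lower-order terms cancel, leaving the standard wave equation u_ττ = u_ss.
Initial data for u: u(s,0) = exp(-s)y(s,0) = 2sin(s) + 2sin(3s); u_τ(s,0) = exp(-s)y_τ(s,0) = 8sin(4s). The boundary conditions carry over: u(0,τ) = u(π,τ) = 0.
Solve for u:
  Using separation of variables u = X(s)T(τ):
  Eigenfunctions: sin(ns), n = 1, 2, 3, ...
  General solution: u(s, τ) = Σ [A_n cos(n τ) + B_n sin(n τ)] sin(ns)
  From u(s,0) = 2sin(s) + 2sin(3s): A_1=2, A_3=2. From u_τ(s,0) = 8sin(4s), using u_τ(s,0) = Σ ω_n B_n sin(ns) with ω_n = n: B_4 = 8/4 = 2.
Hence u(s,τ) = 2sin(s)cos(τ) + 2sin(3s)cos(3τ) + 2sin(4s)sin(4τ).
Transform back: y(s,τ) = exp(s)u(s,τ).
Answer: y(s, τ) = 2exp(s)sin(s)cos(τ) + 2exp(s)sin(3s)cos(3τ) + 2exp(s)sin(4s)sin(4τ)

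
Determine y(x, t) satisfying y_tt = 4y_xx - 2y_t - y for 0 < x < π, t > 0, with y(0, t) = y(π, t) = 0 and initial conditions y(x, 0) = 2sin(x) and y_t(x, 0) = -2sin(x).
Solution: Substitute y = exp(-t)u, i.e. u = exp(t)y.
By the product rule, y_t = exp(-t)(u_t - u), y_tt = exp(-t)(u_tt - 2u_t + u), y_xx = exp(-t)u_xx.
Substituting into the PDE and dividing by exp(-t): u_tt - 2u_t + u = 4u_xx - 2(u_t - u) - u.
The lower-order terms cancel, leaving the standard wave equation u_tt = 4u_xx.
Initial data for u: u(x,0) = y(x,0) = 2sin(x); u_t(x,0) = y_t(x,0) + y(x,0) = 0. The boundary conditions carry over: u(0,t) = u(π,t) = 0.
Solve for u:
  Using separation of variables u = X(x)T(t):
  Eigenfunctions: sin(nx), n = 1, 2, 3, ...
  General solution: u(x, t) = Σ [A_n cos(2n t) + B_n sin(2n t)] sin(nx)
  From u(x,0) = 2sin(x): A_1=2. From u_t(x,0) = 0: all B_n = 0.
Hence u(x,t) = 2sin(x)cos(2t).
Transform back: y(x,t) = exp(-t)u(x,t).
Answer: y(x, t) = 2exp(-t)sin(x)cos(2t)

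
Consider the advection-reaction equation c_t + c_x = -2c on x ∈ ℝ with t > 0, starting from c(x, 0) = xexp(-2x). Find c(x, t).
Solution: Substitute c = exp(-2x)u.
Then c_x = exp(-2x)(u_x - 2u), c_t = exp(-2x)u_t; substituting and dividing by exp(-2x), the lower-order terms cancel: u_t + u_x = 0 (standard advection equation).
Data for u: u(x,0) = exp(2x)c(x,0) = x.
By characteristics (dx/dt = 1), u(x,t) = f(x - t) with f = u(·, 0).
So u(x,t) = -t + x, and c(x,t) = exp(-2x)u(x,t).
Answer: c(x, t) = -texp(-2x) + xexp(-2x)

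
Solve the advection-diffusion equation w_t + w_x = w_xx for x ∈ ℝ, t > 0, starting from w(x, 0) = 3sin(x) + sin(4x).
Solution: Moving frame: η = x - t, σ = t, w = u(η,σ), so w_t = u_σ - u_η and w_xx = u_ηη.
Hence w_t + w_x = u_σ and the PDE becomes the heat equation u_σ = u_ηη on η ∈ ℝ.
Initial data: u(η,0) = w(η,0) = 3sin(η) + sin(4η). Each mode sin(nη) decays as exp(-n²σ) on ℝ, so u(η,σ) = Σ c_n exp(-n²σ) sin(nη) with c_1=3, c_4=1: u(η,σ) = 3exp(-σ)sin(η) + exp(-16σ)sin(4η).
Substituting back: w(x,t) = u(x - t, t).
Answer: w(x, t) = -3exp(-t)sin(t - x) - exp(-16t)sin(4t - 4x)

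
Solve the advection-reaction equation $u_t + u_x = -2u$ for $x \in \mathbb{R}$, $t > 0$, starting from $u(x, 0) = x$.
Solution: Substitute $u = e^{-2t}w$, i.e. $w = e^{2t}u$.
By the product rule, $u_t = e^{-2t}(w_t - 2w)$, $u_x = e^{-2t}w_x$.
Substituting into the PDE and dividing by $e^{-2t}$: $w_t - 2w + w_x = -2w$.
The lower-order terms cancel, leaving the standard advection equation $w_t + w_x = 0$.
Initial data for $w$: $w(x,0) = u(x,0) = x$.
Solve for $w$:
  By method of characteristics (waves move right with speed 1):
  Along characteristics $x - t =$ const, $w$ is constant, so $w(x,t) = f(x - t)$ with $f = w( \cdot , 0)$.
Hence $w(x,t) = - t + x$.
Transform back: $u(x,t) = e^{-2t}w(x,t)$.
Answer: $u(x, t) = - t e^{-2 t} + x e^{-2 t}$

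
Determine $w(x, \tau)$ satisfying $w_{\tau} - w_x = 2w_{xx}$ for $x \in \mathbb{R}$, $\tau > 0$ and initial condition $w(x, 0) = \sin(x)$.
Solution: Change to a moving frame: let $\eta = x + \tau$, $\sigma = \tau$ and write $w(x,\tau) = u(\eta,\sigma)$.
By the chain rule $w_{\tau} = u_{\sigma} + u_{\eta}$, $w_x = u_{\eta}$, $w_{xx} = u_{\eta\eta}$.
Then $w_{\tau} - w_x = u_{\sigma}$: the advection term cancels and the PDE becomes the heat equation $u_{\sigma} = 2u_{\eta\eta}$ on $\eta \in \mathbb{R}$.
Initial data: $u(\eta,0) = w(\eta,0) = \sin(\eta)$.
On $\eta \in \mathbb{R}$ each mode satisfies $(\sin(n\eta))'' = -n^2 \sin(n\eta)$, so $e^{-2n^2\sigma} \sin(n\eta)$ solves the heat equation; by superposition $u(\eta,\sigma) = \sum c_n e^{-2n^2\sigma} \sin(n\eta)$.
Reading off the coefficients: $c_1=1$, so $u(\eta,\sigma) = e^{-2 \sigma} \sin(\eta)$.
Substituting back $\eta = x + \tau$, $\sigma = \tau$: $w(x,\tau) = u(x + \tau, \tau)$.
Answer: $w(x, \tau) = e^{-2 \tau} \sin(\tau + x)$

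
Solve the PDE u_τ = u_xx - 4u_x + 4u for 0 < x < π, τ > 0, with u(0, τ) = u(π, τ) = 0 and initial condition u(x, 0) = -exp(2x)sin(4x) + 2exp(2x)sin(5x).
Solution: Substitute u = exp(2x)w, i.e. w = exp(-2x)u.
By the product rule, u_x = exp(2x)(w_x + 2w), u_xx = exp(2x)(w_xx + 4w_x + 4w), u_τ = exp(2x)w_τ.
Substituting into the PDE and dividing by exp(2x): w_τ = (w_xx + 4w_x + 4w) - 4(w_x + 2w) + 4w.
The lower-order terms cancel, leaving the standard heat equation w_τ = w_xx.
Initial data for w: w(x,0) = exp(-2x)u(x,0) = -sin(4x) + 2sin(5x). The boundary conditions carry over: w(0,τ) = w(π,τ) = 0.
Solve for w:
  Using separation of variables w = X(x)T(τ):
  Eigenfunctions: sin(nx), n = 1, 2, 3, ...
  General solution: w(x, τ) = Σ c_n sin(nx) exp(-n² τ)
  Matching w(x,0) = -sin(4x) + 2sin(5x) term by term: c_4=-1, c_5=2.
Hence w(x,τ) = -exp(-16τ)sin(4x) + 2exp(-25τ)sin(5x).
Transform back: u(x,τ) = exp(2x)w(x,τ).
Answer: u(x, τ) = -exp(2x)exp(-16τ)sin(4x) + 2exp(2x)exp(-25τ)sin(5x)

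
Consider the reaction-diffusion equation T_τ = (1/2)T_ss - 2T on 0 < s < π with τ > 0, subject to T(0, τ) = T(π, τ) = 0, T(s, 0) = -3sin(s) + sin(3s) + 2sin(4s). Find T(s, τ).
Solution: Substitute T = exp(-2τ)u.
Then T_τ = exp(-2τ)(u_τ - 2u), T_ss = exp(-2τ)u_ss; substituting and dividing by exp(-2τ), the lower-order terms cancel: u_τ = (1/2)u_ss (standard heat equation).
Data for u: u(s,0) = T(s,0) = -3sin(s) + sin(3s) + 2sin(4s). The boundary conditions carry over: u(0,τ) = u(π,τ) = 0.
Separating variables: u = Σ c_n exp(-n²τ/2) sin(ns). From u(s,0) = -3sin(s) + sin(3s) + 2sin(4s): c_1=-3, c_3=1, c_4=2.
So u(s,τ) = 2exp(-8τ)sin(4s) - 3exp(-τ/2)sin(s) + exp(-9τ/2)sin(3s), and T(s,τ) = exp(-2τ)u(s,τ).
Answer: T(s, τ) = 2exp(-10τ)sin(4s) - 3exp(-5τ/2)sin(s) + exp(-13τ/2)sin(3s)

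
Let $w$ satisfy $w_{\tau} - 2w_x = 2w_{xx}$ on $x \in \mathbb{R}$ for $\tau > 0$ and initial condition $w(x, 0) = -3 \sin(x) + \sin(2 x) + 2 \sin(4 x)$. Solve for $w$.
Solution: Moving frame: $\eta = x + 2\tau$, $\sigma = \tau$, $w = u(\eta,\sigma)$, so $w_{\tau} = u_{\sigma} + 2u_{\eta}$ and $w_{xx} = u_{\eta\eta}$.
Hence $w_{\tau} - 2w_x = u_{\sigma}$ and the PDE becomes the heat equation $u_{\sigma} = 2u_{\eta\eta}$ on $\eta \in \mathbb{R}$.
Initial data: $u(\eta,0) = w(\eta,0) = -3 \sin(\eta) + \sin(2 \eta) + 2 \sin(4 \eta)$. Each mode $\sin(n\eta)$ decays as $e^{-2n^2\sigma}$ on $\mathbb{R}$, so $u(\eta,\sigma) = \sum c_n e^{-2n^2\sigma} \sin(n\eta)$ with $c_1=-3, c_2=1, c_4=2$: $u(\eta,\sigma) = -3 e^{-2 \sigma} \sin(\eta) + e^{-8 \sigma} \sin(2 \eta) + 2 e^{-32 \sigma} \sin(4 \eta)$.
Substituting back: $w(x,\tau) = u(x + 2\tau, \tau)$.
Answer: $w(x, \tau) = -3 e^{-2 \tau} \sin(2 \tau + x) + e^{-8 \tau} \sin(4 \tau + 2 x) + 2 e^{-32 \tau} \sin(8 \tau + 4 x)$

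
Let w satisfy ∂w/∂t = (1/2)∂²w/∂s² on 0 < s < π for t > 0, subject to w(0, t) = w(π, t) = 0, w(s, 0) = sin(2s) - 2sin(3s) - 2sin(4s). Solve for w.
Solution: Using separation of variables w = X(s)T(t):
Eigenfunctions: sin(ns), n = 1, 2, 3, ...
General solution: w(s, t) = Σ c_n sin(ns) exp(-n² t/2)
Matching w(s,0) = sin(2s) - 2sin(3s) - 2sin(4s) term by term: c_2=1, c_3=-2, c_4=-2.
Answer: w(s, t) = exp(-2t)sin(2s) - 2exp(-8t)sin(4s) - 2exp(-9t/2)sin(3s)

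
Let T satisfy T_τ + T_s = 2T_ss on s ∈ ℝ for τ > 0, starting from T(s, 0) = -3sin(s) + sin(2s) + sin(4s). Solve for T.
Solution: Change to a moving frame: let η = s - τ, σ = τ and write T(s,τ) = u(η,σ).
By the chain rule T_τ = u_σ - u_η, T_s = u_η, T_ss = u_ηη.
Then T_τ + T_s = u_σ: the advection term cancels and the PDE becomes the heat equation u_σ = 2u_ηη on η ∈ ℝ.
Initial data: u(η,0) = T(η,0) = -3sin(η) + sin(2η) + sin(4η).
On η ∈ ℝ each mode satisfies (sin(nη))″ = -n² sin(nη), so exp(-2n²σ) sin(nη) solves the heat equation; by superposition u(η,σ) = Σ c_n exp(-2n²σ) sin(nη).
Reading off the coefficients: c_1=-3, c_2=1, c_4=1, so u(η,σ) = -3exp(-2σ)sin(η) + exp(-8σ)sin(2η) + exp(-32σ)sin(4η).
Substituting back η = s - τ, σ = τ: T(s,τ) = u(s - τ, τ).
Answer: T(s, τ) = -3exp(-2τ)sin(s - τ) + exp(-8τ)sin(2s - 2τ) + exp(-32τ)sin(4s - 4τ)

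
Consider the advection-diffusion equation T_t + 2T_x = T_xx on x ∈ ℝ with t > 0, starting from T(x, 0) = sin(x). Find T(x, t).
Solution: Moving frame: η = x - 2t, σ = t, T = u(η,σ), so T_t = u_σ - 2u_η and T_xx = u_ηη.
Hence T_t + 2T_x = u_σ and the PDE becomes the heat equation u_σ = u_ηη on η ∈ ℝ.
Initial data: u(η,0) = T(η,0) = sin(η). Each mode sin(nη) decays as exp(-n²σ) on ℝ, so u(η,σ) = Σ c_n exp(-n²σ) sin(nη) with c_1=1: u(η,σ) = exp(-σ)sin(η).
Substituting back: T(x,t) = u(x - 2t, t).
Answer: T(x, t) = -exp(-t)sin(2t - x)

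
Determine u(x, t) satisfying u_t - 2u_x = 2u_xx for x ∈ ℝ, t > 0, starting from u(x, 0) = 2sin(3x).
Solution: Change to a moving frame: let η = x + 2t, σ = t and write u(x,t) = w(η,σ).
By the chain rule u_t = w_σ + 2w_η, u_x = w_η, u_xx = w_ηη.
Then u_t - 2u_x = w_σ: the advection term cancels and the PDE becomes the heat equation w_σ = 2w_ηη on η ∈ ℝ.
Initial data: w(η,0) = u(η,0) = 2sin(3η).
On η ∈ ℝ each mode satisfies (sin(nη))″ = -n² sin(nη), so exp(-2n²σ) sin(nη) solves the heat equation; by superposition w(η,σ) = Σ c_n exp(-2n²σ) sin(nη).
Reading off the coefficients: c_3=2, so w(η,σ) = 2exp(-18σ)sin(3η).
Substituting back η = x + 2t, σ = t: u(x,t) = w(x + 2t, t).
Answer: u(x, t) = 2exp(-18t)sin(6t + 3x)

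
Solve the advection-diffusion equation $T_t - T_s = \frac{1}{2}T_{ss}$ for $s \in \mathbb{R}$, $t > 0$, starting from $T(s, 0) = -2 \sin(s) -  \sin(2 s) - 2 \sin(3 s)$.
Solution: Change to a moving frame: let $\eta = s + t$, $\sigma = t$ and write $T(s,t) = u(\eta,\sigma)$.
By the chain rule $T_t = u_{\sigma} + u_{\eta}$, $T_s = u_{\eta}$, $T_{ss} = u_{\eta\eta}$.
Then $T_t - T_s = u_{\sigma}$: the advection term cancels and the PDE becomes the heat equation $u_{\sigma} = \frac{1}{2}u_{\eta\eta}$ on $\eta \in \mathbb{R}$.
Initial data: $u(\eta,0) = T(\eta,0) = -2 \sin(\eta) - \sin(2 \eta) - 2 \sin(3 \eta)$.
On $\eta \in \mathbb{R}$ each mode satisfies $(\sin(n\eta))'' = -n^2 \sin(n\eta)$, so $e^{-n^2\sigma/2} \sin(n\eta)$ solves the heat equation; by superposition $u(\eta,\sigma) = \sum c_n e^{-n^2\sigma/2} \sin(n\eta)$.
Reading off the coefficients: $c_1=-2, c_2=-1, c_3=-2$, so $u(\eta,\sigma) = - e^{-2 \sigma} \sin(2 \eta) - 2 e^{-\sigma/2} \sin(\eta) - 2 e^{-9 \sigma/2} \sin(3 \eta)$.
Substituting back $\eta = s + t$, $\sigma = t$: $T(s,t) = u(s + t, t)$.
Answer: $T(s, t) = - e^{-2 t} \sin(2 s + 2 t) - 2 e^{-t/2} \sin(s + t) - 2 e^{-9 t/2} \sin(3 s + 3 t)$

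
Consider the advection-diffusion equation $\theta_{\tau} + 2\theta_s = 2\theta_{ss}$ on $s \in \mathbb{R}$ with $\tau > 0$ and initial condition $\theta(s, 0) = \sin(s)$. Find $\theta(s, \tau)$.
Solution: Moving frame: $\eta = s - 2\tau$, $\sigma = \tau$, $\theta = u(\eta,\sigma)$, so $\theta_{\tau} = u_{\sigma} - 2u_{\eta}$ and $\theta_{ss} = u_{\eta\eta}$.
Hence $\theta_{\tau} + 2\theta_s = u_{\sigma}$ and the PDE becomes the heat equation $u_{\sigma} = 2u_{\eta\eta}$ on $\eta \in \mathbb{R}$.
Initial data: $u(\eta,0) = \theta(\eta,0) = \sin(\eta)$. Each mode $\sin(n\eta)$ decays as $e^{-2n^2\sigma}$ on $\mathbb{R}$, so $u(\eta,\sigma) = \sum c_n e^{-2n^2\sigma} \sin(n\eta)$ with $c_1=1$: $u(\eta,\sigma) = e^{-2 \sigma} \sin(\eta)$.
Substituting back: $\theta(s,\tau) = u(s - 2\tau, \tau)$.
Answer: $\theta(s, \tau) = - e^{-2 \tau} \sin(2 \tau - s)$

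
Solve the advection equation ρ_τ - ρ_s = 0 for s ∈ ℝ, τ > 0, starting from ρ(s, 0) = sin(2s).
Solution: By characteristics (ds/dτ = -1), ρ(s,τ) = f(s + τ) with f = ρ(·, 0).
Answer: ρ(s, τ) = sin(2s + 2τ)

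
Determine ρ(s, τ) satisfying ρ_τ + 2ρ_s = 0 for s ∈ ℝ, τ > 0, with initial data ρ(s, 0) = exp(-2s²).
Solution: By characteristics (ds/dτ = 2), ρ(s,τ) = f(s - 2τ) with f = ρ(·, 0).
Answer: ρ(s, τ) = exp(-2(s - 2τ)²)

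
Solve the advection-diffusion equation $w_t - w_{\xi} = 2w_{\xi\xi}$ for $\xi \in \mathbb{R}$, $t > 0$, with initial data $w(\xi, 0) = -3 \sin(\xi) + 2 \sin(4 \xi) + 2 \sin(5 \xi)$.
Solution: Moving frame: $\eta = \xi + t$, $\sigma = t$, $w = u(\eta,\sigma)$, so $w_t = u_{\sigma} + u_{\eta}$ and $w_{\xi\xi} = u_{\eta\eta}$.
Hence $w_t - w_{\xi} = u_{\sigma}$ and the PDE becomes the heat equation $u_{\sigma} = 2u_{\eta\eta}$ on $\eta \in \mathbb{R}$.
Initial data: $u(\eta,0) = w(\eta,0) = -3 \sin(\eta) + 2 \sin(4 \eta) + 2 \sin(5 \eta)$. Each mode $\sin(n\eta)$ decays as $e^{-2n^2\sigma}$ on $\mathbb{R}$, so $u(\eta,\sigma) = \sum c_n e^{-2n^2\sigma} \sin(n\eta)$ with $c_1=-3, c_4=2, c_5=2$: $u(\eta,\sigma) = -3 e^{-2 \sigma} \sin(\eta) + 2 e^{-32 \sigma} \sin(4 \eta) + 2 e^{-50 \sigma} \sin(5 \eta)$.
Substituting back: $w(\xi,t) = u(\xi + t, t)$.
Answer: $w(\xi, t) = -3 e^{-2 t} \sin(\xi + t) + 2 e^{-32 t} \sin(4 \xi + 4 t) + 2 e^{-50 t} \sin(5 \xi + 5 t)$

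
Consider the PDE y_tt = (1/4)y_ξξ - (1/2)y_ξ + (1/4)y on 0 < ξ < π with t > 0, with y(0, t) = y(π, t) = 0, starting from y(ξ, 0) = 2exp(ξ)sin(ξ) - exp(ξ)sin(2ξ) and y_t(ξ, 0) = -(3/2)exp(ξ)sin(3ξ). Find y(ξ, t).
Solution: Substitute y = exp(ξ)u.
Then y_ξ = exp(ξ)(u_ξ + u), y_ξξ = exp(ξ)(u_ξξ + 2u_ξ + u), y_tt = exp(ξ)u_tt; substituting and dividing by exp(ξ), the lower-order terms cancel: u_tt = (1/4)u_ξξ (standard wave equation).
Data for u: u(ξ,0) = exp(-ξ)y(ξ,0) = 2sin(ξ) - sin(2ξ); u_t(ξ,0) = exp(-ξ)y_t(ξ,0) = -(3/2)sin(3ξ). The boundary conditions carry over: u(0,t) = u(π,t) = 0.
Separating variables: u = Σ [A_n cos(ω_n t) + B_n sin(ω_n t)] sin(nξ), ω_n = n/2. From ICs (B_n = velocity coefficient / ω_n): A_1=2, A_2=-1, B_3=-1.
So u(ξ,t) = -sin(3t/2)sin(3ξ) + 2sin(ξ)cos(t/2) - sin(2ξ)cos(t), and y(ξ,t) = exp(ξ)u(ξ,t).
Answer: y(ξ, t) = -exp(ξ)sin(3t/2)sin(3ξ) + 2exp(ξ)sin(ξ)cos(t/2) - exp(ξ)sin(2ξ)cos(t)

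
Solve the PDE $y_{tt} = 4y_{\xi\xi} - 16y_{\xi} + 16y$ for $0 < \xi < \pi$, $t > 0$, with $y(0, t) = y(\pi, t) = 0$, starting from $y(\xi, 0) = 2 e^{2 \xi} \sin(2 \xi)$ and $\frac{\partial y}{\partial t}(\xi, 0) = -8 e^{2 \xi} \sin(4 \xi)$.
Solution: Substitute $y = e^{2\xi}u$, i.e. $u = e^{-2\xi}y$.
By the product rule, $y_{\xi} = e^{2\xi}(u_{\xi} + 2u)$, $y_{\xi\xi} = e^{2\xi}(u_{\xi\xi} + 4u_{\xi} + 4u)$, $y_{tt} = e^{2\xi}u_{tt}$.
Substituting into the PDE and dividing by $e^{2\xi}$: $u_{tt} = 4(u_{\xi\xi} + 4u_{\xi} + 4u) - 16(u_{\xi} + 2u) + 16u$.
The lower-order terms cancel, leaving the standard wave equation $u_{tt} = 4u_{\xi\xi}$.
Initial data for $u$: $u(\xi,0) = e^{-2\xi}y(\xi,0) = 2 \sin(2 \xi)$; $u_t(\xi,0) = e^{-2\xi}y_t(\xi,0) = -8 \sin(4 \xi)$. The boundary conditions carry over: $u(0,t) = u(\pi,t) = 0$.
Solve for $u$:
  Using separation of variables $u = X(\xi)T(t)$:
  Eigenfunctions: $\sin(n\xi)$, $n = 1, 2, 3, \ldots$
  General solution: $u(\xi, t) = \sum [A_n \cos(2n t) + B_n \sin(2n t)] \sin(n\xi)$
  From $u(\xi,0) = 2 \sin(2 \xi)$: $A_2=2$. From $u_t(\xi,0) = -8 \sin(4 \xi)$, using $u_t(\xi,0) = \sum \omega_n B_n \sin(n\xi)$ with $\omega_n = 2n$: $B_4 = (-8)/8 = -1$.
Hence $u(\xi,t) = - \sin(8 t) \sin(4 \xi) + 2 \sin(2 \xi) \cos(4 t)$.
Transform back: $y(\xi,t) = e^{2\xi}u(\xi,t)$.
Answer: $y(\xi, t) = 2 e^{2 \xi} \sin(2 \xi) \cos(4 t) -  e^{2 \xi} \sin(4 \xi) \sin(8 t)$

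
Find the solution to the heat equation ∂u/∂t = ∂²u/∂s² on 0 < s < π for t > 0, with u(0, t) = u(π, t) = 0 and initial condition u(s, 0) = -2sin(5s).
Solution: Separating variables: u = Σ c_n exp(-n²t) sin(ns). From u(s,0) = -2sin(5s): c_5=-2.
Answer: u(s, t) = -2exp(-25t)sin(5s)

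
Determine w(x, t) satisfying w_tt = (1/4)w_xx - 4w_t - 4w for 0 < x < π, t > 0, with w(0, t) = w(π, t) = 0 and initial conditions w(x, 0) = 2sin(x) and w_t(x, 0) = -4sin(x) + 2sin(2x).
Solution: Substitute w = exp(-2t)u.
Then w_t = exp(-2t)(u_t - 2u), w_tt = exp(-2t)(u_tt - 4u_t + 4u), w_xx = exp(-2t)u_xx; substituting and dividing by exp(-2t), the lower-order terms cancel: u_tt = (1/4)u_xx (standard wave equation).
Data for u: u(x,0) = w(x,0) = 2sin(x); u_t(x,0) = w_t(x,0) + 2w(x,0) = 2sin(2x). The boundary conditions carry over: u(0,t) = u(π,t) = 0.
Separating variables: u = Σ [A_n cos(ω_n t) + B_n sin(ω_n t)] sin(nx), ω_n = n/2. From ICs (B_n = velocity coefficient / ω_n): A_1=2, B_2=2.
So u(x,t) = 2sin(t)sin(2x) + 2sin(x)cos(t/2), and w(x,t) = exp(-2t)u(x,t).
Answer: w(x, t) = 2exp(-2t)sin(t)sin(2x) + 2exp(-2t)sin(x)cos(t/2)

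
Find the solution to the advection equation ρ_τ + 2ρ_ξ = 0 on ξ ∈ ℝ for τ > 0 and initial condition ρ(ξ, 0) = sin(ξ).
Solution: By characteristics (dξ/dτ = 2), ρ(ξ,τ) = f(ξ - 2τ) with f = ρ(·, 0).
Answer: ρ(ξ, τ) = sin(ξ - 2τ)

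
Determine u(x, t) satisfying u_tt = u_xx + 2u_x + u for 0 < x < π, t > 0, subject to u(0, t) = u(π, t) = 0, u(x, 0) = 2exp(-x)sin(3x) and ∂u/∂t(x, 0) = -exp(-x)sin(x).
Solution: Substitute u = exp(-x)w.
Then u_x = exp(-x)(w_x - w), u_xx = exp(-x)(w_xx - 2w_x + w), u_tt = exp(-x)w_tt; substituting and dividing by exp(-x), the lower-order terms cancel: w_tt = w_xx (standard wave equation).
Data for w: w(x,0) = exp(x)u(x,0) = 2sin(3x); w_t(x,0) = exp(x)u_t(x,0) = -sin(x). The boundary conditions carry over: w(0,t) = w(π,t) = 0.
Separating variables: w = Σ [A_n cos(ω_n t) + B_n sin(ω_n t)] sin(nx), ω_n = n. From ICs (B_n = velocity coefficient / ω_n): A_3=2, B_1=-1.
So w(x,t) = -sin(t)sin(x) + 2sin(3x)cos(3t), and u(x,t) = exp(-x)w(x,t).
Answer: u(x, t) = -exp(-x)sin(t)sin(x) + 2exp(-x)sin(3x)cos(3t)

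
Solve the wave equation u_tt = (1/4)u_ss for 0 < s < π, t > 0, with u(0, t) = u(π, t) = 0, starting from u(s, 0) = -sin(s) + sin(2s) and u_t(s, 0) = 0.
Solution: Separating variables: u = Σ [A_n cos(ω_n t) + B_n sin(ω_n t)] sin(ns), ω_n = n/2. From ICs: A_1=-1, A_2=1.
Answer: u(s, t) = -sin(s)cos(t/2) + sin(2s)cos(t)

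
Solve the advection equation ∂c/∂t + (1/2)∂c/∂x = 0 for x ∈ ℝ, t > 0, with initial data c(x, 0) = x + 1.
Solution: By method of characteristics (waves move right with speed 1/2):
Along characteristics x - (1/2)t = const, c is constant, so c(x,t) = f(x - (1/2)t) with f = c(·, 0).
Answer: c(x, t) = -(1/2)t + x + 1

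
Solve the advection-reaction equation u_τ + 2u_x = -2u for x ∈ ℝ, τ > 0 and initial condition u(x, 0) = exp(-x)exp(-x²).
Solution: Substitute u = exp(-x)w.
Then u_x = exp(-x)(w_x - w), u_τ = exp(-x)w_τ; substituting and dividing by exp(-x), the lower-order terms cancel: w_τ + 2w_x = 0 (standard advection equation).
Data for w: w(x,0) = exp(x)u(x,0) = exp(-x²).
By characteristics (dx/dτ = 2), w(x,τ) = f(x - 2τ) with f = w(·, 0).
So w(x,τ) = exp(-(x - 2τ)²), and u(x,τ) = exp(-x)w(x,τ).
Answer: u(x, τ) = exp(-x)exp(-(x - 2τ)²)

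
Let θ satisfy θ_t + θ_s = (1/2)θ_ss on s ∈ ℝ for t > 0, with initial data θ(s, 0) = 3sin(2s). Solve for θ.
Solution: Change to a moving frame: let η = s - t, σ = t and write θ(s,t) = u(η,σ).
By the chain rule θ_t = u_σ - u_η, θ_s = u_η, θ_ss = u_ηη.
Then θ_t + θ_s = u_σ: the advection term cancels and the PDE becomes the heat equation u_σ = (1/2)u_ηη on η ∈ ℝ.
Initial data: u(η,0) = θ(η,0) = 3sin(2η).
On η ∈ ℝ each mode satisfies (sin(nη))″ = -n² sin(nη), so exp(-n²σ/2) sin(nη) solves the heat equation; by superposition u(η,σ) = Σ c_n exp(-n²σ/2) sin(nη).
Reading off the coefficients: c_2=3, so u(η,σ) = 3exp(-2σ)sin(2η).
Substituting back η = s - t, σ = t: θ(s,t) = u(s - t, t).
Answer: θ(s, t) = 3exp(-2t)sin(2s - 2t)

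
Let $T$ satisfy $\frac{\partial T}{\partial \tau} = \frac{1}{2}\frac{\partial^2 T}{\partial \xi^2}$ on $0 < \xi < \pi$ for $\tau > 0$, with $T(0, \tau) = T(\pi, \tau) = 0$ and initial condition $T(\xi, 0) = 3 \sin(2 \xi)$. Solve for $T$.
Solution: Using separation of variables $T = X(\xi)G(\tau)$:
Eigenfunctions: $\sin(n\xi)$, $n = 1, 2, 3, \ldots$
General solution: $T(\xi, \tau) = \sum c_n \sin(n\xi) e^{-n^2 \tau/2}$
Matching $T(\xi,0) = 3 \sin(2 \xi)$ term by term: $c_2=3$.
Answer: $T(\xi, \tau) = 3 e^{-2 \tau} \sin(2 \xi)$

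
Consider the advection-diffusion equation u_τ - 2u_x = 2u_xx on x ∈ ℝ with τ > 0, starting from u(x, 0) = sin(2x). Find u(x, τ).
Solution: Change to a moving frame: let η = x + 2τ, σ = τ and write u(x,τ) = w(η,σ).
By the chain rule u_τ = w_σ + 2w_η, u_x = w_η, u_xx = w_ηη.
Then u_τ - 2u_x = w_σ: the advection term cancels and the PDE becomes the heat equation w_σ = 2w_ηη on η ∈ ℝ.
Initial data: w(η,0) = u(η,0) = sin(2η).
On η ∈ ℝ each mode satisfies (sin(nη))″ = -n² sin(nη), so exp(-2n²σ) sin(nη) solves the heat equation; by superposition w(η,σ) = Σ c_n exp(-2n²σ) sin(nη).
Reading off the coefficients: c_2=1, so w(η,σ) = exp(-8σ)sin(2η).
Substituting back η = x + 2τ, σ = τ: u(x,τ) = w(x + 2τ, τ).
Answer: u(x, τ) = exp(-8τ)sin(2x + 4τ)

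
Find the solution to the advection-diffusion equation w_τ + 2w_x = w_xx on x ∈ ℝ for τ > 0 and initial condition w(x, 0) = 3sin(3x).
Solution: Change to a moving frame: let η = x - 2τ, σ = τ and write w(x,τ) = u(η,σ).
By the chain rule w_τ = u_σ - 2u_η, w_x = u_η, w_xx = u_ηη.
Then w_τ + 2w_x = u_σ: the advection term cancels and the PDE becomes the heat equation u_σ = u_ηη on η ∈ ℝ.
Initial data: u(η,0) = w(η,0) = 3sin(3η).
On η ∈ ℝ each mode satisfies (sin(nη))″ = -n² sin(nη), so exp(-n²σ) sin(nη) solves the heat equation; by superposition u(η,σ) = Σ c_n exp(-n²σ) sin(nη).
Reading off the coefficients: c_3=3, so u(η,σ) = 3exp(-9σ)sin(3η).
Substituting back η = x - 2τ, σ = τ: w(x,τ) = u(x - 2τ, τ).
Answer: w(x, τ) = 3exp(-9τ)sin(3x - 6τ)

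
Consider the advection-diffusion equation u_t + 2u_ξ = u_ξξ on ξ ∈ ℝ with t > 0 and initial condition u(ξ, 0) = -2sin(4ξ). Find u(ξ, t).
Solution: Change to a moving frame: let η = ξ - 2t, σ = t and write u(ξ,t) = w(η,σ).
By the chain rule u_t = w_σ - 2w_η, u_ξ = w_η, u_ξξ = w_ηη.
Then u_t + 2u_ξ = w_σ: the advection term cancels and the PDE becomes the heat equation w_σ = w_ηη on η ∈ ℝ.
Initial data: w(η,0) = u(η,0) = -2sin(4η).
On η ∈ ℝ each mode satisfies (sin(nη))″ = -n² sin(nη), so exp(-n²σ) sin(nη) solves the heat equation; by superposition w(η,σ) = Σ c_n exp(-n²σ) sin(nη).
Reading off the coefficients: c_4=-2, so w(η,σ) = -2exp(-16σ)sin(4η).
Substituting back η = ξ - 2t, σ = t: u(ξ,t) = w(ξ - 2t, t).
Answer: u(ξ, t) = 2exp(-16t)sin(8t - 4ξ)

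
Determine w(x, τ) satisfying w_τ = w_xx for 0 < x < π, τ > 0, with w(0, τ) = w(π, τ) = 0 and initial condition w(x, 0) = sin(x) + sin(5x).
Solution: Separating variables: w = Σ c_n exp(-n²τ) sin(nx). From w(x,0) = sin(x) + sin(5x): c_1=1, c_5=1.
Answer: w(x, τ) = exp(-τ)sin(x) + exp(-25τ)sin(5x)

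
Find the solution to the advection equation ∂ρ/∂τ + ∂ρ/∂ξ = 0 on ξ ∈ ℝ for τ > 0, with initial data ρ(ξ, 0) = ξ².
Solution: By method of characteristics (waves move right with speed 1):
Along characteristics ξ - τ = const, ρ is constant, so ρ(ξ,τ) = f(ξ - τ) with f = ρ(·, 0).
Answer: ρ(ξ, τ) = ξ² - 2ξτ + τ²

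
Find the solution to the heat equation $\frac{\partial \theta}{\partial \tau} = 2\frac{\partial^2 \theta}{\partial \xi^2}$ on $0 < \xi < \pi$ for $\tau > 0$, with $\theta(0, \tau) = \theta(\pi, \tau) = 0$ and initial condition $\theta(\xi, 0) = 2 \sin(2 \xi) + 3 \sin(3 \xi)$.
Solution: Using separation of variables $\theta = X(\xi)G(\tau)$:
Eigenfunctions: $\sin(n\xi)$, $n = 1, 2, 3, \ldots$
General solution: $\theta(\xi, \tau) = \sum c_n \sin(n\xi) e^{-2n^2 \tau}$
Matching $\theta(\xi,0) = 2 \sin(2 \xi) + 3 \sin(3 \xi)$ term by term: $c_2=2, c_3=3$.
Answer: $\theta(\xi, \tau) = 2 e^{-8 \tau} \sin(2 \xi) + 3 e^{-18 \tau} \sin(3 \xi)$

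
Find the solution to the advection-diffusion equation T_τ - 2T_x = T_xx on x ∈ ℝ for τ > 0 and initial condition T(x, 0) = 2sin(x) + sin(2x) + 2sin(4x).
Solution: Moving frame: η = x + 2τ, σ = τ, T = u(η,σ), so T_τ = u_σ + 2u_η and T_xx = u_ηη.
Hence T_τ - 2T_x = u_σ and the PDE becomes the heat equation u_σ = u_ηη on η ∈ ℝ.
Initial data: u(η,0) = T(η,0) = 2sin(η) + sin(2η) + 2sin(4η). Each mode sin(nη) decays as exp(-n²σ) on ℝ, so u(η,σ) = Σ c_n exp(-n²σ) sin(nη) with c_1=2, c_2=1, c_4=2: u(η,σ) = 2exp(-σ)sin(η) + exp(-4σ)sin(2η) + 2exp(-16σ)sin(4η).
Substituting back: T(x,τ) = u(x + 2τ, τ).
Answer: T(x, τ) = 2exp(-τ)sin(x + 2τ) + exp(-4τ)sin(2x + 4τ) + 2exp(-16τ)sin(4x + 8τ)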